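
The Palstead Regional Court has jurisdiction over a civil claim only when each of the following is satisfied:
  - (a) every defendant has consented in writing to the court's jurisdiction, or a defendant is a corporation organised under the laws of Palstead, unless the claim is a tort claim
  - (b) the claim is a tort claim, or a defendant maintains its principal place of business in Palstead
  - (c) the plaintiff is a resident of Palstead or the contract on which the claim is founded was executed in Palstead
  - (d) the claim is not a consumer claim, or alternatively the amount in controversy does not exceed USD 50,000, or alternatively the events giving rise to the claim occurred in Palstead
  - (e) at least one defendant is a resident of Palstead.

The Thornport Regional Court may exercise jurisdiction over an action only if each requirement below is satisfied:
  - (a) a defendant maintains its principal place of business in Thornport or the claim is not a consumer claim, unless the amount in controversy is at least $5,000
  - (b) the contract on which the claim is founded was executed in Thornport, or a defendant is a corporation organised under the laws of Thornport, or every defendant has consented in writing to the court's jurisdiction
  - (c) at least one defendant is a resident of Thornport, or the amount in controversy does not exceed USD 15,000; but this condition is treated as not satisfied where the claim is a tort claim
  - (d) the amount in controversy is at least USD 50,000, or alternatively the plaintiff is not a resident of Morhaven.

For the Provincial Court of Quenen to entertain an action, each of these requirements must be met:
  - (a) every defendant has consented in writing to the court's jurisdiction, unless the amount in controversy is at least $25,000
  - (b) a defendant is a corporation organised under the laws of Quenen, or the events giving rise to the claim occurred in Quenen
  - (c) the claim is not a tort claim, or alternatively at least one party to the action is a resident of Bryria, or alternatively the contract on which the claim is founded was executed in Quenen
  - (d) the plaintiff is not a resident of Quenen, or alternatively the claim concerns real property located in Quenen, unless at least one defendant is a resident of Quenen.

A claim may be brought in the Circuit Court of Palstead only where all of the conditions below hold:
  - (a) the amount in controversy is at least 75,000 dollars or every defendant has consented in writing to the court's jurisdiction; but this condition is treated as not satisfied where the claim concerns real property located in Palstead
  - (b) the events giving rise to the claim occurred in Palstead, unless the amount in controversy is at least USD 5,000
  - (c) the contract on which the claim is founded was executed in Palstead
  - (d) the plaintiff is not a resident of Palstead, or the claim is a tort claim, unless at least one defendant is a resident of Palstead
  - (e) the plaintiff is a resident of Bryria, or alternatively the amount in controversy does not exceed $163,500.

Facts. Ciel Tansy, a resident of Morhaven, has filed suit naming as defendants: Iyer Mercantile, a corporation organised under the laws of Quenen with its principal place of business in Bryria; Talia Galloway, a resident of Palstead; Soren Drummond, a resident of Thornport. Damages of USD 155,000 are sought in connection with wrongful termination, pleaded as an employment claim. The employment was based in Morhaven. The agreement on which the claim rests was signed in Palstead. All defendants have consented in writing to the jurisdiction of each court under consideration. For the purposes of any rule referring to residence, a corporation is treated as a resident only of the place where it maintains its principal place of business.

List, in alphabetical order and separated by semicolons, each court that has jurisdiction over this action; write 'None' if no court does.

The Palstead Regional Court:
  (a) Every defendant has filed written consent, so this disjunct is met. Met.
  (b) The claim is an employment claim, not a tort claim; the corporate defendant(s) have their principal place of business in Bryria, not Palstead — every alternative fails. Condition not met.
  (c) The contract was executed in Palstead — that alternative is enough. Met.
  (d) The claim is an employment claim, not a consumer claim, which satisfies one of the alternatives. Condition met.
  (e) Talia Galloway resides in Palstead. Met.
  → The court lacks jurisdiction.
The Thornport Regional Court:
  (a) The claim is an employment claim, not a consumer claim, which satisfies one of the alternatives. Met.
  (b) Every defendant has filed written consent, which satisfies one of the alternatives. Satisfied.
  (c) Soren Drummond resides in Thornport, so this disjunct is met. The exception is not triggered, since the claim is an employment claim, not a tort claim. Satisfied.
  (d) The amount in controversy is $155,000, which meets the USD 50,000 floor — that alternative is enough. Condition met.
  → All conditions met; jurisdiction exists.
The Provincial Court of Quenen:
  (a) Every defendant has filed written consent. Satisfied.
  (b) Iyer Mercantile is organised under the laws of Quenen, so one alternative holds. Met.
  (c) The claim is an employment claim, not a tort claim, which satisfies one of the alternatives. Satisfied.
  (d) The plaintiff resides in Morhaven, which is not Quenen — that alternative is enough. Condition met.
  → Every requirement is satisfied — jurisdiction.
The Circuit Court of Palstead:
  (a) The amount in controversy is $155,000, which meets the 75,000 dollars floor, so this disjunct is met. And the carve-out is inapplicable — the claim does not concern real property. Met.
  (b) The operative events occurred in Morhaven, not Palstead. But the amount in controversy is $155,000, which meets the 5,000 dollars floor, and the 'unless' clause therefore excuses the requirement. Met.
  (c) The contract was executed in Palstead. Condition met.
  (d) The plaintiff resides in Morhaven, which is not Palstead, which satisfies one of the alternatives. Met.
  (e) The amount in controversy is $155,000, within the $163,500 ceiling — that alternative is enough. Met.
  → Every requirement is satisfied — jurisdiction.

the Circuit Court of Palstead; the Provincial Court of Quenen; the Thornport Regional Court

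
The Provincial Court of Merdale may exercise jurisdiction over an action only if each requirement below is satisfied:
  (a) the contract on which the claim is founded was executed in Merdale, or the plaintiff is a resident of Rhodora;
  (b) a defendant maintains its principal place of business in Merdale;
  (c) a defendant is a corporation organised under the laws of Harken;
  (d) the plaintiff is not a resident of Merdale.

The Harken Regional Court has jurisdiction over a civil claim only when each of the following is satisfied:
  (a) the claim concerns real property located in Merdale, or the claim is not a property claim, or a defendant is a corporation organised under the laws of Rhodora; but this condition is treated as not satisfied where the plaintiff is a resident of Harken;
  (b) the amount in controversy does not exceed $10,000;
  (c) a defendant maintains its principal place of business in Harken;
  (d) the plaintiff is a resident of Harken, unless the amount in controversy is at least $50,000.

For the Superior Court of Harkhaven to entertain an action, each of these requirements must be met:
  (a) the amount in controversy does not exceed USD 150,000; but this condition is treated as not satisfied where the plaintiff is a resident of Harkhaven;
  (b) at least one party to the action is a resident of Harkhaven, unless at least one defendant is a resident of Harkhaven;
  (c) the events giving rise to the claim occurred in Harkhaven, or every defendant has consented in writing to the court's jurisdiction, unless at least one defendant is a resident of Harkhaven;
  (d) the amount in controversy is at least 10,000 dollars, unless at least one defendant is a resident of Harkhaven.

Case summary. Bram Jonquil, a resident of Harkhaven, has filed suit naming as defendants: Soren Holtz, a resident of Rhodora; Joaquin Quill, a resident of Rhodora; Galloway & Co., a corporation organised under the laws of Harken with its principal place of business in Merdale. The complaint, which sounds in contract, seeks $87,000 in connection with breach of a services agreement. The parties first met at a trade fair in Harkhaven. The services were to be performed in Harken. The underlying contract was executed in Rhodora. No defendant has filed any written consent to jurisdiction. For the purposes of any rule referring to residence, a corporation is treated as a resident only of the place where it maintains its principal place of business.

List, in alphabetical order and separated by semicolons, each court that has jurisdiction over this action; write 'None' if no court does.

None

The Provincial Court of Merdale:
  (a) The contract was executed in Rhodora, not Merdale; the plaintiff resides in Harkhaven, not Rhodora — no alternative holds. Not satisfied.
  (b) Galloway & Co. has its principal place of business in Merdale. Satisfied.
  (c) Galloway & Co. is organised under the laws of Harken. Met.
  (d) The plaintiff resides in Harkhaven, which is not Merdale. Condition met.
  → Not every requirement is met — no jurisdiction.
The Harken Regional Court:
  (a) The claim is a contract claim, not a property claim, so this disjunct is met. The carve-out does not apply: the plaintiff resides in Harkhaven, not Harken. Met.
  (b) The amount in controversy is USD 87,000, above the 10,000 dollars ceiling. Fails.
  (c) The corporate defendant(s) have their principal place of business in Merdale, not Harken. Not met.
  (d) The plaintiff resides in Harkhaven, not Harken. The proviso rescues it, though: the amount in controversy is $87,000, which meets the $50,000 floor. Condition met.
  → No jurisdiction.
The Superior Court of Harkhaven:
  (a) The amount in controversy is USD 87,000, within the USD 150,000 ceiling. But the carve-out bites: the plaintiff resides in Harkhaven. Not met.
  (b) Bram Jonquil resides in Harkhaven. Met.
  (c) The operative events occurred in Harken, not Harkhaven; no such written consent has been filed — no alternative holds. Nor does the 'unless' clause help: no defendant resides in Harkhaven (they reside in Rhodora, Rhodora, Merdale). Fails.
  (d) The amount in controversy is USD 87,000, which meets the $10,000 floor. Met.
  → Not every requirement is met — no jurisdiction.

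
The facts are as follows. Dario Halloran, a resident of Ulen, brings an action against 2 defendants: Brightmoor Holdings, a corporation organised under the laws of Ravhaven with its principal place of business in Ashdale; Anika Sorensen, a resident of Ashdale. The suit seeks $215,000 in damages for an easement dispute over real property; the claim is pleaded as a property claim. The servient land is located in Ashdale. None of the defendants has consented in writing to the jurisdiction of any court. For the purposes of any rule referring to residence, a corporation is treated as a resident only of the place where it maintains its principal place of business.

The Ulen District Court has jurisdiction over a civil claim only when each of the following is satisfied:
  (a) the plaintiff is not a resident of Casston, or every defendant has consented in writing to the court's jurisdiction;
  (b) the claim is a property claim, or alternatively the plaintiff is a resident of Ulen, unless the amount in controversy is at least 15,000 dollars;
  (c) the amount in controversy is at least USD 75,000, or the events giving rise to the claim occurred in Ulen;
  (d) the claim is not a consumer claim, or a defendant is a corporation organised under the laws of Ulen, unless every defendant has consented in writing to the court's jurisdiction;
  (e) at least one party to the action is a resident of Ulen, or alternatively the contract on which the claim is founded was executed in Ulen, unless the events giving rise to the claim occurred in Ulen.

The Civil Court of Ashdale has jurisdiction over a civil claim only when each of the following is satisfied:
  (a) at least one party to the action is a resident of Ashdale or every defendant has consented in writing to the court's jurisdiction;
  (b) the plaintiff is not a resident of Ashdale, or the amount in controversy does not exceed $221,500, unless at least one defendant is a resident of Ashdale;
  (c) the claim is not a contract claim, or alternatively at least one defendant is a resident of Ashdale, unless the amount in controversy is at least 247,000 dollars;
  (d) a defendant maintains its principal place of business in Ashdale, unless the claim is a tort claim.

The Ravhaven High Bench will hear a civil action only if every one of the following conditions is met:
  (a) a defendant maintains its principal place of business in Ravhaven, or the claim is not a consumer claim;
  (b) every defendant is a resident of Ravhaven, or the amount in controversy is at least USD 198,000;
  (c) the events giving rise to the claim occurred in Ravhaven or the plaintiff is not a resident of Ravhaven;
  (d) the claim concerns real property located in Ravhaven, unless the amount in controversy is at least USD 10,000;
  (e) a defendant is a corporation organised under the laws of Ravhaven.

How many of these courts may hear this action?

3

The Ulen District Court:
  (a) The plaintiff resides in Ulen, which is not Casston — that alternative is enough. Met.
  (b) The claim is a property claim — that alternative is enough. Satisfied.
  (c) The amount in controversy is 215,000 dollars, which meets the $75,000 floor, so this disjunct is met. Satisfied.
  (d) The claim is a property claim, not a consumer claim, which satisfies one of the alternatives. Met.
  (e) Dario Halloran resides in Ulen, which satisfies one of the alternatives. Satisfied.
  → All conditions met; jurisdiction exists.
The Civil Court of Ashdale:
  (a) Brightmoor Holdings resides in Ashdale — that alternative is enough. Condition met.
  (b) The plaintiff resides in Ulen, which is not Ashdale, so this disjunct is met. Met.
  (c) The claim is a property claim, not a contract claim, so this disjunct is met. Met.
  (d) Brightmoor Holdings has its principal place of business in Ashdale. Condition met.
  → The court has jurisdiction.
The Ravhaven High Bench:
  (a) The claim is a property claim, not a consumer claim, which satisfies one of the alternatives. Met.
  (b) The amount in controversy is USD 215,000, which meets the 198,000 dollars floor, so one alternative holds. Condition met.
  (c) The plaintiff resides in Ulen, which is not Ravhaven, which satisfies one of the alternatives. Met.
  (d) The property lies in Ashdale, not Ravhaven. However, the amount in controversy is USD 215,000, which meets the $10,000 floor, so the 'unless' proviso supplies this condition. Satisfied.
  (e) Brightmoor Holdings is organised under the laws of Ravhaven. Condition met.
  → The court has jurisdiction.
Courts with jurisdiction: the Ulen District Court, the Civil Court of Ashdale, the Ravhaven High Bench — 3 in total.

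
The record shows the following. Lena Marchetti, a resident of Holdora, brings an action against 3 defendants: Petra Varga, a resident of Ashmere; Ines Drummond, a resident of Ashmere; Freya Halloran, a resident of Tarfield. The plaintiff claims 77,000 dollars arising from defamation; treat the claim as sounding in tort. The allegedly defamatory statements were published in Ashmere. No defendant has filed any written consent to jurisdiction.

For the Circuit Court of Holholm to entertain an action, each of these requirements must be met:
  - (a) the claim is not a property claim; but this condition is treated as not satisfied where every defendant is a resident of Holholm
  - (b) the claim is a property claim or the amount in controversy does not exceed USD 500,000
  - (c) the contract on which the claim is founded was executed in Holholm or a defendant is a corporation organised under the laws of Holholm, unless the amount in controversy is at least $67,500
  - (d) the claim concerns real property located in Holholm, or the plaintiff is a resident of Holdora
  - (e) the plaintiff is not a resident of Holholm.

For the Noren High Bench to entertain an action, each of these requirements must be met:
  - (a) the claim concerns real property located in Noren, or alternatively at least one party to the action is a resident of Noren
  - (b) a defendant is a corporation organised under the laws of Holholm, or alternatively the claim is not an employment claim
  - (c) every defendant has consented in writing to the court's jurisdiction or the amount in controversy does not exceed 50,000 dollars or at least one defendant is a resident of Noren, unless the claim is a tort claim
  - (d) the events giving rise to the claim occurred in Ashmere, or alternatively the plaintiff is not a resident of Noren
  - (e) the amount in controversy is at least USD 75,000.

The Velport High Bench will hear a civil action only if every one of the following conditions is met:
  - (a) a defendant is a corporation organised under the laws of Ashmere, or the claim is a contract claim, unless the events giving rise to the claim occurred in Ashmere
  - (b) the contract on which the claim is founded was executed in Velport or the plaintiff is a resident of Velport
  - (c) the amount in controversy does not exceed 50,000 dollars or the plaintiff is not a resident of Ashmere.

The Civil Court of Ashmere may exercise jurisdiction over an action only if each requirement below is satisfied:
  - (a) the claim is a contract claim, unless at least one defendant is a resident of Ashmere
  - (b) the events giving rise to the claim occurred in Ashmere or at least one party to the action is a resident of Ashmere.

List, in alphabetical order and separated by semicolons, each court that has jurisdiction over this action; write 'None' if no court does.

the Circuit Court of Holholm; the Civil Court of Ashmere

The Circuit Court of Holholm:
  (a) The claim is a tort claim, not a property claim. The carve-out does not apply: the defendants reside as follows — Petra Varga in Ashmere, Ines Drummond in Ashmere, Freya Halloran in Tarfield — not all in Holholm. Condition met.
  (b) The amount in controversy is $77,000, within the USD 500,000 ceiling, so this disjunct is met. Satisfied.
  (c) No contract (and hence no place of execution) is alleged; no defendant is a corporation — none of the alternatives is met. However, the amount in controversy is USD 77,000, which meets the $67,500 floor, so the 'unless' proviso supplies this condition. Met.
  (d) The plaintiff resides in Holdora, so one alternative holds. Condition met.
  (e) The plaintiff resides in Holdora, which is not Holholm. Satisfied.
  → Jurisdiction lies.
The Noren High Bench:
  (a) The claim does not concern real property; no party resides in Noren — no alternative holds. Not met.
  (b) The claim is a tort claim, not an employment claim, so one alternative holds. Condition met.
  (c) No such written consent has been filed; the amount in controversy is $77,000, above the $50,000 ceiling; no defendant resides in Noren (they reside in Ashmere, Ashmere, Tarfield) — every alternative fails. However, the claim is a tort claim, so the 'unless' proviso supplies this condition. Met.
  (d) The operative events occurred in Ashmere, which satisfies one of the alternatives. Condition met.
  (e) The amount in controversy is 77,000 dollars, which meets the 75,000 dollars floor. Condition met.
  → No jurisdiction.
The Velport High Bench:
  (a) No defendant is a corporation; the claim is a tort claim, not a contract claim — none of the alternatives is met. The proviso rescues it, though: the operative events occurred in Ashmere. Met.
  (b) No contract (and hence no place of execution) is alleged; the plaintiff resides in Holdora, not Velport — none of the alternatives is met. Condition not met.
  (c) The plaintiff resides in Holdora, which is not Ashmere — that alternative is enough. Condition met.
  → The court lacks jurisdiction.
The Civil Court of Ashmere:
  (a) The claim is a tort claim, not a contract claim. However, Petra Varga resides in Ashmere, so the 'unless' proviso supplies this condition. Satisfied.
  (b) The operative events occurred in Ashmere — that alternative is enough. Condition met.
  → Every requirement is satisfied — jurisdiction.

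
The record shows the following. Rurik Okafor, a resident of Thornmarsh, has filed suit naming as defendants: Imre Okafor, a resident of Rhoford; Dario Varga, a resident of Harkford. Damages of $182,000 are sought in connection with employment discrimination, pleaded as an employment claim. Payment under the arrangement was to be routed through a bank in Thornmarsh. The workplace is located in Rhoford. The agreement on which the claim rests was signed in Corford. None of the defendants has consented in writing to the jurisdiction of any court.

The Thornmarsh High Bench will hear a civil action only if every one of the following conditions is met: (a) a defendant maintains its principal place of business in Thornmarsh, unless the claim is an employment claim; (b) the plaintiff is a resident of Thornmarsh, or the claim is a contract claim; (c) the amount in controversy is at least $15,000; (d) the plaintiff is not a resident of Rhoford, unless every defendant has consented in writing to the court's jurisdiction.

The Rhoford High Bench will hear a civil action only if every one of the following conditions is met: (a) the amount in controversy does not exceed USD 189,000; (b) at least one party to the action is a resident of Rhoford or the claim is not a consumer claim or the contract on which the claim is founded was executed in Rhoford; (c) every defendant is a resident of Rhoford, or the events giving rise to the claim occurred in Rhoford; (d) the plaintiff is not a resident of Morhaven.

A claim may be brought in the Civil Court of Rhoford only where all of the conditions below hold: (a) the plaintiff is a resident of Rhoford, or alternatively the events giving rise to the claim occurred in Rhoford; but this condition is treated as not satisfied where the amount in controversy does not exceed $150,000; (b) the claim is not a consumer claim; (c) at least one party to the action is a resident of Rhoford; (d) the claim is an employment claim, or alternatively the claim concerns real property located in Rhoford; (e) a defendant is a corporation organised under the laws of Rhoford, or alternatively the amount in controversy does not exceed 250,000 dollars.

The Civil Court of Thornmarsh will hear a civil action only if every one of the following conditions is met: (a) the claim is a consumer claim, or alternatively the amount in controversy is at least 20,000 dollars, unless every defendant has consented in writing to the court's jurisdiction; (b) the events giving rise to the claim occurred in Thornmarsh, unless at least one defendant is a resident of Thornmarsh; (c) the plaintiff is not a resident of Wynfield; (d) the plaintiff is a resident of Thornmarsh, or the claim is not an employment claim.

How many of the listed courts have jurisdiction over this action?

3

The Thornmarsh High Bench:
  (a) No defendant is a corporation. But the claim is an employment claim, and the 'unless' clause therefore excuses the requirement. Condition met.
  (b) The plaintiff resides in Thornmarsh — that alternative is enough. Met.
  (c) The amount in controversy is $182,000, which meets the $15,000 floor. Satisfied.
  (d) The plaintiff resides in Thornmarsh, which is not Rhoford. Condition met.
  → Every requirement is satisfied — jurisdiction.
The Rhoford High Bench:
  (a) The amount in controversy is 182,000 dollars, within the USD 189,000 ceiling. Condition met.
  (b) Imre Okafor resides in Rhoford, which satisfies one of the alternatives. Condition met.
  (c) The operative events occurred in Rhoford, so one alternative holds. Met.
  (d) The plaintiff resides in Thornmarsh, which is not Morhaven. Satisfied.
  → The court has jurisdiction.
The Civil Court of Rhoford:
  (a) The operative events occurred in Rhoford, which satisfies one of the alternatives. The carve-out does not apply: the amount in controversy is $182,000, above the $150,000 ceiling. Condition met.
  (b) The claim is an employment claim, not a consumer claim. Satisfied.
  (c) Imre Okafor resides in Rhoford. Condition met.
  (d) The claim is an employment claim, so this disjunct is met. Satisfied.
  (e) The amount in controversy is $182,000, within the $250,000 ceiling, which satisfies one of the alternatives. Condition met.
  → Every requirement is satisfied — jurisdiction.
The Civil Court of Thornmarsh:
  (a) The amount in controversy is 182,000 dollars, which meets the $20,000 floor, so one alternative holds. Satisfied.
  (b) The operative events occurred in Rhoford, not Thornmarsh. And no defendant resides in Thornmarsh (they reside in Rhoford, Harkford), so the proviso does not save it. Condition not met.
  (c) The plaintiff resides in Thornmarsh, which is not Wynfield. Satisfied.
  (d) The plaintiff resides in Thornmarsh, so one alternative holds. Condition met.
  → At least one condition fails; no jurisdiction.
Courts with jurisdiction: the Thornmarsh High Bench, the Rhoford High Bench, the Civil Court of Rhoford — 3 in total.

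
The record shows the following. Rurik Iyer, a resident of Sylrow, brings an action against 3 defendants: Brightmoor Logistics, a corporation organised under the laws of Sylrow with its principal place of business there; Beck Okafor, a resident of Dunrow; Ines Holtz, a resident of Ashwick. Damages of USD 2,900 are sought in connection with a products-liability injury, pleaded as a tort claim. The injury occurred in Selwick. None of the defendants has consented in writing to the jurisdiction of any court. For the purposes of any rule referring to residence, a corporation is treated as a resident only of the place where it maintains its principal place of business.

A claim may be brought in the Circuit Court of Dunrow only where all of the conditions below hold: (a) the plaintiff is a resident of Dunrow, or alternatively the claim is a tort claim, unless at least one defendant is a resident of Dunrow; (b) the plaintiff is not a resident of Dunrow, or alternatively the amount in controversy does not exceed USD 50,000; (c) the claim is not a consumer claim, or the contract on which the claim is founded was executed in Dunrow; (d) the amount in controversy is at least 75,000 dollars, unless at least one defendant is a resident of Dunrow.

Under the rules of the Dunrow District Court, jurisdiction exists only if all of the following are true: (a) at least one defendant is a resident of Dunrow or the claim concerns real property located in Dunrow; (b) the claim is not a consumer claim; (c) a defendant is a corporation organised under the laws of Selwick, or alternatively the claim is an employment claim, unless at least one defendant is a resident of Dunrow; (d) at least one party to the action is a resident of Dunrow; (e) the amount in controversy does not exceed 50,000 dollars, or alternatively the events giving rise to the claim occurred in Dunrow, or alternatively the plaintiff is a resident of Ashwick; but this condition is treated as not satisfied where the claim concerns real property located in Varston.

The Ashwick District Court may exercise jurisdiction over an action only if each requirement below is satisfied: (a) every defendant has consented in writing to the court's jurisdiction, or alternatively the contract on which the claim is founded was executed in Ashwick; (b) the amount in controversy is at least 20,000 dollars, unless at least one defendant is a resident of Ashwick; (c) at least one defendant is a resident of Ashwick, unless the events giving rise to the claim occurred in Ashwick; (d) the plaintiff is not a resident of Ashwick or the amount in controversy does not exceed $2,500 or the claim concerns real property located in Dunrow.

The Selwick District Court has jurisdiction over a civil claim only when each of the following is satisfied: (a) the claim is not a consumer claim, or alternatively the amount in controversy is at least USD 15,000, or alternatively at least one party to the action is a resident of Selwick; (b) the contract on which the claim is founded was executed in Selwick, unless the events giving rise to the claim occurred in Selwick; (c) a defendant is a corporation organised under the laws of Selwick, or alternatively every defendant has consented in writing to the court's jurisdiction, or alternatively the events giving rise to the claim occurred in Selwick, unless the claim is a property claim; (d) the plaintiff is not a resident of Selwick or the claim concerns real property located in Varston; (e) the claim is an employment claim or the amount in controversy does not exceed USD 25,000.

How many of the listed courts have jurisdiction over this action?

3

The Circuit Court of Dunrow:
  (a) The claim is a tort claim, so one alternative holds. Satisfied.
  (b) The plaintiff resides in Sylrow, which is not Dunrow, so this disjunct is met. Satisfied.
  (c) The claim is a tort claim, not a consumer claim, so one alternative holds. Satisfied.
  (d) The amount in controversy is USD 2,900, below the $75,000 floor. But Beck Okafor resides in Dunrow, and the 'unless' clause therefore excuses the requirement. Met.
  → The court has jurisdiction.
The Dunrow District Court:
  (a) Beck Okafor resides in Dunrow — that alternative is enough. Satisfied.
  (b) The claim is a tort claim, not a consumer claim. Satisfied.
  (c) The corporate defendant(s) are organised in Sylrow, not Selwick; the claim is a tort claim, not an employment claim — every alternative fails. However, Beck Okafor resides in Dunrow, so the 'unless' proviso supplies this condition. Condition met.
  (d) Beck Okafor resides in Dunrow. Met.
  (e) The amount in controversy is 2,900 dollars, within the USD 50,000 ceiling, which satisfies one of the alternatives. The carve-out does not apply: the claim does not concern real property. Condition met.
  → The court has jurisdiction.
The Ashwick District Court:
  (a) No such written consent has been filed; no contract (and hence no place of execution) is alleged — none of the alternatives is met. Fails.
  (b) The amount in controversy is USD 2,900, below the USD 20,000 floor. But Ines Holtz resides in Ashwick, and the 'unless' clause therefore excuses the requirement. Met.
  (c) Ines Holtz resides in Ashwick. Condition met.
  (d) The plaintiff resides in Sylrow, which is not Ashwick, which satisfies one of the alternatives. Condition met.
  → The court lacks jurisdiction.
The Selwick District Court:
  (a) The claim is a tort claim, not a consumer claim, so one alternative holds. Satisfied.
  (b) No contract (and hence no place of execution) is alleged. The proviso rescues it, though: the operative events occurred in Selwick. Met.
  (c) The operative events occurred in Selwick, so one alternative holds. Condition met.
  (d) The plaintiff resides in Sylrow, which is not Selwick, so one alternative holds. Met.
  (e) The amount in controversy is USD 2,900, within the 25,000 dollars ceiling, so one alternative holds. Satisfied.
  → All conditions met; jurisdiction exists.
Courts with jurisdiction: the Circuit Court of Dunrow, the Dunrow District Court, the Selwick District Court — 3 in total.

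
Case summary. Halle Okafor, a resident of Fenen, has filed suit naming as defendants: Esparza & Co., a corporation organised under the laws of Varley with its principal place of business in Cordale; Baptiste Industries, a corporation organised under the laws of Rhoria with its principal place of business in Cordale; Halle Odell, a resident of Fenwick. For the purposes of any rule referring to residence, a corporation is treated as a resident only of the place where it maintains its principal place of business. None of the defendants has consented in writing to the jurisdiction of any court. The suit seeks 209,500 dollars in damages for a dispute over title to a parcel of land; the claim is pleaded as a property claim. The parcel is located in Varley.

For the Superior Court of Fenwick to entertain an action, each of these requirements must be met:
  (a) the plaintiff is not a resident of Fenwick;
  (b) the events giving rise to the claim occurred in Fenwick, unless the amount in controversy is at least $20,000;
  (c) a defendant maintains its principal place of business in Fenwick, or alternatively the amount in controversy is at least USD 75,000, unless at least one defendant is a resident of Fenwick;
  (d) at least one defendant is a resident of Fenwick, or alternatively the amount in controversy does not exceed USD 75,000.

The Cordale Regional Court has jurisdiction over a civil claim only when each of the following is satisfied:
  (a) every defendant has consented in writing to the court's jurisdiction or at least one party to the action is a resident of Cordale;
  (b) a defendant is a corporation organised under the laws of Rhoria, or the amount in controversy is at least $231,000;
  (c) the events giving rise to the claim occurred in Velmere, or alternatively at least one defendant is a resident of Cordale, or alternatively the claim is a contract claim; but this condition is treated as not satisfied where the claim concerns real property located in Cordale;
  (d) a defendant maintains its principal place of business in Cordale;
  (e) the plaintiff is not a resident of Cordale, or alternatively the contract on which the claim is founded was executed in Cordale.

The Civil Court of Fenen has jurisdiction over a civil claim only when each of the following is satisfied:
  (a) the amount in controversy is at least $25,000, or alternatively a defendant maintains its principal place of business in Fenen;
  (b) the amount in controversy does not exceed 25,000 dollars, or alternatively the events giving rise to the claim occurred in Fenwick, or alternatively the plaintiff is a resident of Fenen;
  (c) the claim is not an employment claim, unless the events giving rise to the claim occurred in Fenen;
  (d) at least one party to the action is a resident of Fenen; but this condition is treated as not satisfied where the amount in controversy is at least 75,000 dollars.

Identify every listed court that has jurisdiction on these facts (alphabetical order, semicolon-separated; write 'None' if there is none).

The Superior Court of Fenwick:
  (a) The plaintiff resides in Fenen, which is not Fenwick. Condition met.
  (b) The operative events occurred in Varley, not Fenwick. However, the amount in controversy is 209,500 dollars, which meets the $20,000 floor, so the 'unless' proviso supplies this condition. Condition met.
  (c) The amount in controversy is $209,500, which meets the USD 75,000 floor, so one alternative holds. Satisfied.
  (d) Halle Odell resides in Fenwick, which satisfies one of the alternatives. Satisfied.
  → The court has jurisdiction.
The Cordale Regional Court:
  (a) Esparza & Co. resides in Cordale — that alternative is enough. Satisfied.
  (b) Baptiste Industries is organised under the laws of Rhoria — that alternative is enough. Met.
  (c) Esparza & Co. resides in Cordale, so one alternative holds. And the carve-out is inapplicable — the property lies in Varley, not Cordale. Condition met.
  (d) Esparza & Co. has its principal place of business in Cordale. Satisfied.
  (e) The plaintiff resides in Fenen, which is not Cordale, so one alternative holds. Condition met.
  → Jurisdiction lies.
The Civil Court of Fenen:
  (a) The amount in controversy is $209,500, which meets the $25,000 floor, so one alternative holds. Condition met.
  (b) The plaintiff resides in Fenen — that alternative is enough. Met.
  (c) The claim is a property claim, not an employment claim. Met.
  (d) Halle Okafor resides in Fenen. However, the amount in controversy is 209,500 dollars, which meets the USD 75,000 floor, which falls within the stated exception and so defeats the condition. Not satisfied.
  → No jurisdiction.

the Cordale Regional Court; the Superior Court of Fenwick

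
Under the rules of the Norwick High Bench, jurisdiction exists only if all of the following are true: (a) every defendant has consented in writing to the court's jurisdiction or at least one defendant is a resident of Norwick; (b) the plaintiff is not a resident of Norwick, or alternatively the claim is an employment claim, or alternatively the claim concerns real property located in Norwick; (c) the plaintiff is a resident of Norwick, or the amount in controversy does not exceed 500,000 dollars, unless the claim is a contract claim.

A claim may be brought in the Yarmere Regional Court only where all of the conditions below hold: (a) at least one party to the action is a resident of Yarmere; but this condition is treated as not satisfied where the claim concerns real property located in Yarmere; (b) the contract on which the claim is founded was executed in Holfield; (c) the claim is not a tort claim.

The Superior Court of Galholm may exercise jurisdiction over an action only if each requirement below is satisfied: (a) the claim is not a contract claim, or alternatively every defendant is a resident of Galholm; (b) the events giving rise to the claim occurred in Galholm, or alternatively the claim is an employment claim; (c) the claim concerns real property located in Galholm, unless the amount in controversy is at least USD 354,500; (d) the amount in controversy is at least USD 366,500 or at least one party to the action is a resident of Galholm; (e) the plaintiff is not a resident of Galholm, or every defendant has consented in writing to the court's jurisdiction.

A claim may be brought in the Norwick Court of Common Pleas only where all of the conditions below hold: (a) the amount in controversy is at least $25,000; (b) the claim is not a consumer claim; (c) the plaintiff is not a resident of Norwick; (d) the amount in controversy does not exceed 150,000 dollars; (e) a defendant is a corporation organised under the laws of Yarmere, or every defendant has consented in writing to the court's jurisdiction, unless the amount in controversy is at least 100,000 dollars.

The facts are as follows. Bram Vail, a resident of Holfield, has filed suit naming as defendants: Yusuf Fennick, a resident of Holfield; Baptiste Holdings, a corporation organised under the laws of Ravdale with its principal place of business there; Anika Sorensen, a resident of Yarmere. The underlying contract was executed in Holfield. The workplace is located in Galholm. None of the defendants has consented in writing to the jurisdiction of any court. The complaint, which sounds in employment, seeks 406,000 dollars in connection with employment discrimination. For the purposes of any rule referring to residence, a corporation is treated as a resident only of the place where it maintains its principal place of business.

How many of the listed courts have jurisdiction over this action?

The Norwick High Bench:
  (a) No such written consent has been filed; no defendant resides in Norwick (they reside in Holfield, Ravdale, Yarmere) — no alternative holds. Not satisfied.
  (b) The plaintiff resides in Holfield, which is not Norwick, so this disjunct is met. Met.
  (c) The amount in controversy is 406,000 dollars, within the 500,000 dollars ceiling, which satisfies one of the alternatives. Condition met.
  → No jurisdiction.
The Yarmere Regional Court:
  (a) Anika Sorensen resides in Yarmere. And the carve-out is inapplicable — the claim does not concern real property. Satisfied.
  (b) The contract was executed in Holfield. Met.
  (c) The claim is an employment claim, not a tort claim. Met.
  → Jurisdiction lies.
The Superior Court of Galholm:
  (a) The claim is an employment claim, not a contract claim, which satisfies one of the alternatives. Condition met.
  (b) The operative events occurred in Galholm, so one alternative holds. Condition met.
  (c) The claim does not concern real property. But the amount in controversy is $406,000, which meets the USD 354,500 floor, and the 'unless' clause therefore excuses the requirement. Met.
  (d) The amount in controversy is USD 406,000, which meets the 366,500 dollars floor, which satisfies one of the alternatives. Satisfied.
  (e) The plaintiff resides in Holfield, which is not Galholm, which satisfies one of the alternatives. Condition met.
  → All conditions met; jurisdiction exists.
The Norwick Court of Common Pleas:
  (a) The amount in controversy is 406,000 dollars, which meets the $25,000 floor. Met.
  (b) The claim is an employment claim, not a consumer claim. Met.
  (c) The plaintiff resides in Holfield, which is not Norwick. Condition met.
  (d) The amount in controversy is USD 406,000, above the $150,000 ceiling. Fails.
  (e) The corporate defendant(s) are organised in Ravdale, not Yarmere; no such written consent has been filed — none of the alternatives is met. However, the amount in controversy is USD 406,000, which meets the $100,000 floor, so the 'unless' proviso supplies this condition. Satisfied.
  → The court lacks jurisdiction.
Courts with jurisdiction: the Yarmere Regional Court, the Superior Court of Galholm — 2 in total.

2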